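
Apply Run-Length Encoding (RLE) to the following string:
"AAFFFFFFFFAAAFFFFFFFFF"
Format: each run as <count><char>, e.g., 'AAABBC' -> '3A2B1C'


Scanning runs left to right:
  i=0: run of 'A' x 2 -> '2A'
  i=2: run of 'F' x 8 -> '8F'
  i=10: run of 'A' x 3 -> '3A'
  i=13: run of 'F' x 9 -> '9F'

RLE = 2A8F3A9F


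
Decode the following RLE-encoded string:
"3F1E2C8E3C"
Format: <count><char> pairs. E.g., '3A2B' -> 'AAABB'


Expanding each <count><char> pair:
  3F -> 'FFF'
  1E -> 'E'
  2C -> 'CC'
  8E -> 'EEEEEEEE'
  3C -> 'CCC'

Decoded = FFFECCEEEEEEEECCC


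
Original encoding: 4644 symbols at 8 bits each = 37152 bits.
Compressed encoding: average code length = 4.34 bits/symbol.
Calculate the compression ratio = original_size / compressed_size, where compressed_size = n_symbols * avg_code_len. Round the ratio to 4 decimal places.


original_size = n_symbols * orig_bits = 4644 * 8 = 37152 bits
compressed_size = n_symbols * avg_code_len = 4644 * 4.34 = 20154.96 bits
ratio = original_size / compressed_size = 37152 / 20154.96 = 1.8433

Compression ratio = 1.8433


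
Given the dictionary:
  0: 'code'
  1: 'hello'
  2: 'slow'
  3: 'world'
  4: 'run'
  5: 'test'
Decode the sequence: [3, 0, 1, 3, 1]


Look up each index in the dictionary:
  3 -> 'world'
  0 -> 'code'
  1 -> 'hello'
  3 -> 'world'
  1 -> 'hello'

Decoded: "world code hello world hello"


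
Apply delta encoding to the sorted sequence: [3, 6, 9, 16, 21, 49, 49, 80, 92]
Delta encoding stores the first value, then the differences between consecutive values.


First value: 3
Deltas:
  6 - 3 = 3
  9 - 6 = 3
  16 - 9 = 7
  21 - 16 = 5
  49 - 21 = 28
  49 - 49 = 0
  80 - 49 = 31
  92 - 80 = 12


Delta encoded: [3, 3, 3, 7, 5, 28, 0, 31, 12]


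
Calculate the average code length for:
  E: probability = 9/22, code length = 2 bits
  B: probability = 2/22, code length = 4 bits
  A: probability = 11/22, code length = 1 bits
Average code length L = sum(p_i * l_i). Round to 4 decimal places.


Weighted contributions p_i * l_i:
  E: (9/22) * 2 = 18/22
  B: (2/22) * 4 = 8/22
  A: (11/22) * 1 = 11/22
Sum = (18 + 8 + 11)/22 = 37/22

L = 37/22 = 1.6818 bits/symbol


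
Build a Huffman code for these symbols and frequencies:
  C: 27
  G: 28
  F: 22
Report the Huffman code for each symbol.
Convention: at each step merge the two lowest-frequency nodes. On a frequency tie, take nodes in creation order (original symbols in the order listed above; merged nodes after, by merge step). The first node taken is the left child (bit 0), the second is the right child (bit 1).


Huffman tree construction:
Step 1: Merge F(22) + C(27) = 49
Step 2: Merge G(28) + (F+C)(49) = 77
Read each symbol's code off the tree from the root (left child = 0, right child = 1).

Codes:
  C: 11 (length 2)
  G: 0 (length 1)
  F: 10 (length 2)
Average code length: 126/77 = 1.6364 bits/symbol


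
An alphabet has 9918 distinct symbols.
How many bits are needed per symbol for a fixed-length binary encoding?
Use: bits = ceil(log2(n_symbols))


log2(9918) = 13.2758
Bracket: 2^13 = 8192 < 9918 <= 2^14 = 16384
So ceil(log2(9918)) = 14

bits = ceil(log2(9918)) = ceil(13.2758) = 14 bits


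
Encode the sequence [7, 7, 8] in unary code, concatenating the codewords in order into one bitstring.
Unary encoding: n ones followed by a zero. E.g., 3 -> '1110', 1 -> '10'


Encode each number as n ones followed by a terminating 0:
  7 -> 11111110 (8 bits)
  7 -> 11111110 (8 bits)
  8 -> 111111110 (9 bits)
Total length = 8 + 8 + 9 = 25 bits.

Unary([7, 7, 8]) = 1111111011111110111111110 (25 bits)


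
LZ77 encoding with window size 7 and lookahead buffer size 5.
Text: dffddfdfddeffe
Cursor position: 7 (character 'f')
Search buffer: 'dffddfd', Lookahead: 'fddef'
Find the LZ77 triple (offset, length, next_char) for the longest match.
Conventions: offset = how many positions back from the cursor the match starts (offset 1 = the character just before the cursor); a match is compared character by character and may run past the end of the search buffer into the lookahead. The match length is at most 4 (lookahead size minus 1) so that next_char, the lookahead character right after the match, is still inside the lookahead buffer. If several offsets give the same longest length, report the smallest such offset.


Try each offset into the search buffer:
  offset=1 (pos 6, char 'd'): match length 0
  offset=2 (pos 5, char 'f'): match length 2
  offset=3 (pos 4, char 'd'): match length 0
  offset=4 (pos 3, char 'd'): match length 0
  offset=5 (pos 2, char 'f'): match length 3
  offset=6 (pos 1, char 'f'): match length 1
  offset=7 (pos 0, char 'd'): match length 0
Longest match has length 3 at offset 5.
next_char = character at position 7 + 3 = 10 -> 'e'

Best match: offset=5, length=3 (matching 'fdd' starting at position 2)
LZ77 triple: (5, 3, 'e')


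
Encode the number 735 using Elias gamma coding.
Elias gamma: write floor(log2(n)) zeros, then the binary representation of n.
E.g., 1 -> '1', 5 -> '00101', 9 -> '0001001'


num_bits = floor(log2(735)) + 1 = 10
leading_zeros = num_bits - 1 = 9
binary(735) = 1011011111

Elias gamma(735) = '000000000' + '1011011111' = 0000000001011011111 (19 bits)


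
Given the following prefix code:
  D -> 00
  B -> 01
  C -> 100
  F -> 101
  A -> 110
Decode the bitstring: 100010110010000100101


Decoding step by step:
Bits 100 -> C
Bits 01 -> B
Bits 01 -> B
Bits 100 -> C
Bits 100 -> C
Bits 00 -> D
Bits 100 -> C
Bits 101 -> F


Decoded message: CBBCCDCF


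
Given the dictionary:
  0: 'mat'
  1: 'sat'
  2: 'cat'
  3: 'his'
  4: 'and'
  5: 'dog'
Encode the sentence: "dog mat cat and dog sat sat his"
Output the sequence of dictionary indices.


Look up each word in the dictionary:
  'dog' -> 5
  'mat' -> 0
  'cat' -> 2
  'and' -> 4
  'dog' -> 5
  'sat' -> 1
  'sat' -> 1
  'his' -> 3

Encoded: [5, 0, 2, 4, 5, 1, 1, 3]


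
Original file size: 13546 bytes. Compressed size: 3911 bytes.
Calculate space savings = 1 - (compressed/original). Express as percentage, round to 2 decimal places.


ratio = compressed/original = 3911/13546 = 0.28872
savings = 1 - ratio = 1 - 0.28872 = 0.71128
as a percentage: 0.71128 * 100 = 71.13%

Space savings = 1 - 3911/13546 = 71.13%


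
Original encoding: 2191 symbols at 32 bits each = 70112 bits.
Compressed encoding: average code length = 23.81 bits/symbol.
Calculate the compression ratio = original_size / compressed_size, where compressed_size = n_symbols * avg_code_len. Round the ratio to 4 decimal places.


original_size = n_symbols * orig_bits = 2191 * 32 = 70112 bits
compressed_size = n_symbols * avg_code_len = 2191 * 23.81 = 52167.71 bits
ratio = original_size / compressed_size = 70112 / 52167.71 = 1.344

Compression ratio = 1.344


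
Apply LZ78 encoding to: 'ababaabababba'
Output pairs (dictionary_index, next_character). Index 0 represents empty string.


LZ78 encoding steps:
Dictionary: {0: ''}
Step 1: w='' (idx 0), next='a' -> output (0, 'a'), add 'a' as idx 1
Step 2: w='' (idx 0), next='b' -> output (0, 'b'), add 'b' as idx 2
Step 3: w='a' (idx 1), next='b' -> output (1, 'b'), add 'ab' as idx 3
Step 4: w='a' (idx 1), next='a' -> output (1, 'a'), add 'aa' as idx 4
Step 5: w='b' (idx 2), next='a' -> output (2, 'a'), add 'ba' as idx 5
Step 6: w='ba' (idx 5), next='b' -> output (5, 'b'), add 'bab' as idx 6
Step 7: w='ba' (idx 5), end of input -> output (5, '')


Encoded: [(0, 'a'), (0, 'b'), (1, 'b'), (1, 'a'), (2, 'a'), (5, 'b'), (5, '')]


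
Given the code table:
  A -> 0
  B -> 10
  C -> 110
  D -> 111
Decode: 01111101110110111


Decoding:
0 -> A
111 -> D
110 -> C
111 -> D
0 -> A
110 -> C
111 -> D


Result: ADCDACD


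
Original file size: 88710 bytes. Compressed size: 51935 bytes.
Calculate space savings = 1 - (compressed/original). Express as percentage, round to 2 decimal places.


ratio = compressed/original = 51935/88710 = 0.585447
savings = 1 - ratio = 1 - 0.585447 = 0.414553
as a percentage: 0.414553 * 100 = 41.46%

Space savings = 1 - 51935/88710 = 41.46%


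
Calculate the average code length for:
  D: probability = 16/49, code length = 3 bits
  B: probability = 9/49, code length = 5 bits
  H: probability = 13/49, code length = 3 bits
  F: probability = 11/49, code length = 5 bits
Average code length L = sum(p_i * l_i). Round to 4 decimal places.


Weighted contributions p_i * l_i:
  D: (16/49) * 3 = 48/49
  B: (9/49) * 5 = 45/49
  H: (13/49) * 3 = 39/49
  F: (11/49) * 5 = 55/49
Sum = (48 + 45 + 39 + 55)/49 = 187/49

L = 187/49 = 3.8163 bits/symbol


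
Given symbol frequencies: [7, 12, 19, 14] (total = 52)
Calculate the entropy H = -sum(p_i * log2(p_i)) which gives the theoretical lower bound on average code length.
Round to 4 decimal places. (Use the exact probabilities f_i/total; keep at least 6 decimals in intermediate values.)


Per-symbol terms -p_i * log2(p_i) with p_i = f_i/52:
  p = 7/52 = 0.134615: log2(p) = -2.893085, -p*log2(p) = 0.389454
  p = 12/52 = 0.230769: log2(p) = -2.115477, -p*log2(p) = 0.488187
  p = 19/52 = 0.365385: log2(p) = -1.452512, -p*log2(p) = 0.530726
  p = 14/52 = 0.269231: log2(p) = -1.893085, -p*log2(p) = 0.509677
H = 0.389454 + 0.488187 + 0.530726 + 0.509677 = 1.918044

H = 1.918 bits/symbol


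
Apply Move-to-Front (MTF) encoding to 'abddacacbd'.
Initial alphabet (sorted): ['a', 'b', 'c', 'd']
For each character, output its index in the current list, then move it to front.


MTF encoding:
'a': index 0 in ['a', 'b', 'c', 'd'] -> ['a', 'b', 'c', 'd']
'b': index 1 in ['a', 'b', 'c', 'd'] -> ['b', 'a', 'c', 'd']
'd': index 3 in ['b', 'a', 'c', 'd'] -> ['d', 'b', 'a', 'c']
'd': index 0 in ['d', 'b', 'a', 'c'] -> ['d', 'b', 'a', 'c']
'a': index 2 in ['d', 'b', 'a', 'c'] -> ['a', 'd', 'b', 'c']
'c': index 3 in ['a', 'd', 'b', 'c'] -> ['c', 'a', 'd', 'b']
'a': index 1 in ['c', 'a', 'd', 'b'] -> ['a', 'c', 'd', 'b']
'c': index 1 in ['a', 'c', 'd', 'b'] -> ['c', 'a', 'd', 'b']
'b': index 3 in ['c', 'a', 'd', 'b'] -> ['b', 'c', 'a', 'd']
'd': index 3 in ['b', 'c', 'a', 'd'] -> ['d', 'b', 'c', 'a']


Output: [0, 1, 3, 0, 2, 3, 1, 1, 3, 3]


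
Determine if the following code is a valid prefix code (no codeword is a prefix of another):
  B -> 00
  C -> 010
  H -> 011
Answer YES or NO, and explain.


Checking each pair (does one codeword prefix another?):
  B='00' vs C='010': no prefix
  B='00' vs H='011': no prefix
  C='010' vs B='00': no prefix
  C='010' vs H='011': no prefix
  H='011' vs B='00': no prefix
  H='011' vs C='010': no prefix
No violation found over all pairs.

YES -- this is a valid prefix code. No codeword is a prefix of any other codeword.


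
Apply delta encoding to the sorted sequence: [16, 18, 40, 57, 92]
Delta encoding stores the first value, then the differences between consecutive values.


First value: 16
Deltas:
  18 - 16 = 2
  40 - 18 = 22
  57 - 40 = 17
  92 - 57 = 35


Delta encoded: [16, 2, 22, 17, 35]


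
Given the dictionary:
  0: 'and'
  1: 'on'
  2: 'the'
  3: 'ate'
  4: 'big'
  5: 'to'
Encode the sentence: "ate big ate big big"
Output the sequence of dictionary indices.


Look up each word in the dictionary:
  'ate' -> 3
  'big' -> 4
  'ate' -> 3
  'big' -> 4
  'big' -> 4

Encoded: [3, 4, 3, 4, 4]


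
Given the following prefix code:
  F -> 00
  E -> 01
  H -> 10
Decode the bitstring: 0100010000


Decoding step by step:
Bits 01 -> E
Bits 00 -> F
Bits 01 -> E
Bits 00 -> F
Bits 00 -> F


Decoded message: EFEFF


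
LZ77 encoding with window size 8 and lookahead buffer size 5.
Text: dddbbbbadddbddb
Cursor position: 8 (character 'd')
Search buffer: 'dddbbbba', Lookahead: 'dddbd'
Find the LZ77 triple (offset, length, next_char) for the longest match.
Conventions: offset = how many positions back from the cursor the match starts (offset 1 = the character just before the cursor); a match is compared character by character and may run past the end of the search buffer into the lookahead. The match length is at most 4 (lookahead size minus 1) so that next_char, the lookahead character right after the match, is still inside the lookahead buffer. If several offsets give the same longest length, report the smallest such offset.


Try each offset into the search buffer:
  offset=1 (pos 7, char 'a'): match length 0
  offset=2 (pos 6, char 'b'): match length 0
  offset=3 (pos 5, char 'b'): match length 0
  offset=4 (pos 4, char 'b'): match length 0
  offset=5 (pos 3, char 'b'): match length 0
  offset=6 (pos 2, char 'd'): match length 1
  offset=7 (pos 1, char 'd'): match length 2
  offset=8 (pos 0, char 'd'): match length 4
Longest match has length 4 at offset 8.
next_char = character at position 8 + 4 = 12 -> 'd'

Best match: offset=8, length=4 (matching 'dddb' starting at position 0)
LZ77 triple: (8, 4, 'd')


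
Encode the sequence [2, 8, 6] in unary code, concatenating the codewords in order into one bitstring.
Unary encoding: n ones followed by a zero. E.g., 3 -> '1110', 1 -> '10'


Encode each number as n ones followed by a terminating 0:
  2 -> 110 (3 bits)
  8 -> 111111110 (9 bits)
  6 -> 1111110 (7 bits)
Total length = 3 + 9 + 7 = 19 bits.

Unary([2, 8, 6]) = 1101111111101111110 (19 bits)


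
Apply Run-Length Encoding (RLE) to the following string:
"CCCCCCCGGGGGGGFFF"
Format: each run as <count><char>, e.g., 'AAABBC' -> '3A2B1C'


Scanning runs left to right:
  i=0: run of 'C' x 7 -> '7C'
  i=7: run of 'G' x 7 -> '7G'
  i=14: run of 'F' x 3 -> '3F'

RLE = 7C7G3F


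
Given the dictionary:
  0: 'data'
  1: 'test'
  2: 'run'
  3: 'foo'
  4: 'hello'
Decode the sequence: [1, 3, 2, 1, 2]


Look up each index in the dictionary:
  1 -> 'test'
  3 -> 'foo'
  2 -> 'run'
  1 -> 'test'
  2 -> 'run'

Decoded: "test foo run test run"


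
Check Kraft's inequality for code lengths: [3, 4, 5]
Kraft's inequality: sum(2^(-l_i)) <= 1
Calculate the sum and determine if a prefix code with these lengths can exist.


Sum = 2^(-3) + 2^(-4) + 2^(-5)
    = 0.125 + 0.0625 + 0.03125
    = 7/32 = 0.21875
Since 0.21875 <= 1, Kraft's inequality IS satisfied.
A prefix code with these lengths CAN exist.

Kraft sum = 0.21875. Satisfied.


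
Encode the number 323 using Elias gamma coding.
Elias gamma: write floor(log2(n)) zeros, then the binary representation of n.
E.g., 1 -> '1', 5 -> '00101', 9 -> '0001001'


num_bits = floor(log2(323)) + 1 = 9
leading_zeros = num_bits - 1 = 8
binary(323) = 101000011

Elias gamma(323) = '00000000' + '101000011' = 00000000101000011 (17 bits)


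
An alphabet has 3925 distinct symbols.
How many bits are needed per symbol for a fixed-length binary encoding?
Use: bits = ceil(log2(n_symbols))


log2(3925) = 11.9385
Bracket: 2^11 = 2048 < 3925 <= 2^12 = 4096
So ceil(log2(3925)) = 12

bits = ceil(log2(3925)) = ceil(11.9385) = 12 bits


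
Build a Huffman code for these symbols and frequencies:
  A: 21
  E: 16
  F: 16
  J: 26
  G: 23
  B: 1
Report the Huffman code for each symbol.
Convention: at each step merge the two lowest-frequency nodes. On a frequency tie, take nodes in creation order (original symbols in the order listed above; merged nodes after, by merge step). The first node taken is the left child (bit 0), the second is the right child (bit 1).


Huffman tree construction:
Step 1: Merge B(1) + E(16) = 17
Step 2: Merge F(16) + (B+E)(17) = 33
Step 3: Merge A(21) + G(23) = 44
Step 4: Merge J(26) + (F+(B+E))(33) = 59
Step 5: Merge (A+G)(44) + (J+(F+(B+E)))(59) = 103
Read each symbol's code off the tree from the root (left child = 0, right child = 1).

Codes:
  A: 00 (length 2)
  E: 1111 (length 4)
  F: 110 (length 3)
  J: 10 (length 2)
  G: 01 (length 2)
  B: 1110 (length 4)
Average code length: 256/103 = 2.4854 bits/symbol


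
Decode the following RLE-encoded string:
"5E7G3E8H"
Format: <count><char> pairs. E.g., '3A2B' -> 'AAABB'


Expanding each <count><char> pair:
  5E -> 'EEEEE'
  7G -> 'GGGGGGG'
  3E -> 'EEE'
  8H -> 'HHHHHHHH'

Decoded = EEEEEGGGGGGGEEEHHHHHHHH


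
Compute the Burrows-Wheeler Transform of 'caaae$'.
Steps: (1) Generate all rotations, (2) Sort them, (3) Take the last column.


Rotations (sorted):
  0: $caaae -> last char: e
  1: aaae$c -> last char: c
  2: aae$ca -> last char: a
  3: ae$caa -> last char: a
  4: caaae$ -> last char: $
  5: e$caaa -> last char: a


BWT = ecaa$a


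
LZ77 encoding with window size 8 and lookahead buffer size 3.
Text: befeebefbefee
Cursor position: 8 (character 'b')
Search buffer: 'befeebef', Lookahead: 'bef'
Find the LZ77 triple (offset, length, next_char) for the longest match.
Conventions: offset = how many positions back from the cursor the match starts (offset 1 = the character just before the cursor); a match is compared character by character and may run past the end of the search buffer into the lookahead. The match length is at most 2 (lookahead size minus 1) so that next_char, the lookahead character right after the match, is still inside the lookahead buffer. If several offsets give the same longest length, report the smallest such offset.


Try each offset into the search buffer:
  offset=1 (pos 7, char 'f'): match length 0
  offset=2 (pos 6, char 'e'): match length 0
  offset=3 (pos 5, char 'b'): match length 2
  offset=4 (pos 4, char 'e'): match length 0
  offset=5 (pos 3, char 'e'): match length 0
  offset=6 (pos 2, char 'f'): match length 0
  offset=7 (pos 1, char 'e'): match length 0
  offset=8 (pos 0, char 'b'): match length 2
Longest match has length 2, found at offsets 3, 8; take the smallest, offset 3.
next_char = character at position 8 + 2 = 10 -> 'f'

Best match: offset=3, length=2 (matching 'be' starting at position 5)
LZ77 triple: (3, 2, 'f')


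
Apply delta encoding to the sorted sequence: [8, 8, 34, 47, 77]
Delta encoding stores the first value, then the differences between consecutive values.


First value: 8
Deltas:
  8 - 8 = 0
  34 - 8 = 26
  47 - 34 = 13
  77 - 47 = 30


Delta encoded: [8, 0, 26, 13, 30]


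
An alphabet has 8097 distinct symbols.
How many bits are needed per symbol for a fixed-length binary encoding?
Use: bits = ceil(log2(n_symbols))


log2(8097) = 12.9832
Bracket: 2^12 = 4096 < 8097 <= 2^13 = 8192
So ceil(log2(8097)) = 13

bits = ceil(log2(8097)) = ceil(12.9832) = 13 bits


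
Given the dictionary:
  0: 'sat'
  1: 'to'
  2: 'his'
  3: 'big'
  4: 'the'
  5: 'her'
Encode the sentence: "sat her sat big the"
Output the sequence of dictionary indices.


Look up each word in the dictionary:
  'sat' -> 0
  'her' -> 5
  'sat' -> 0
  'big' -> 3
  'the' -> 4

Encoded: [0, 5, 0, 3, 4]


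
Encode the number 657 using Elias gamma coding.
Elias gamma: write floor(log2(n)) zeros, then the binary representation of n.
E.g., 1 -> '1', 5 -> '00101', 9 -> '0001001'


num_bits = floor(log2(657)) + 1 = 10
leading_zeros = num_bits - 1 = 9
binary(657) = 1010010001

Elias gamma(657) = '000000000' + '1010010001' = 0000000001010010001 (19 bits)


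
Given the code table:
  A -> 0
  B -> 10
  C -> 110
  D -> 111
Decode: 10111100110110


Decoding:
10 -> B
111 -> D
10 -> B
0 -> A
110 -> C
110 -> C


Result: BDBACC


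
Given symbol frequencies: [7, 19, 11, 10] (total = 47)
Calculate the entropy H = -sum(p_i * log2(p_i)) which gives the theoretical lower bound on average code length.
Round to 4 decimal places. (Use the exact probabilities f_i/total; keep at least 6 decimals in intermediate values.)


Per-symbol terms -p_i * log2(p_i) with p_i = f_i/47:
  p = 7/47 = 0.148936: log2(p) = -2.747234, -p*log2(p) = 0.409163
  p = 19/47 = 0.404255: log2(p) = -1.306661, -p*log2(p) = 0.528225
  p = 11/47 = 0.234043: log2(p) = -2.095157, -p*log2(p) = 0.490356
  p = 10/47 = 0.212766: log2(p) = -2.232661, -p*log2(p) = 0.475034
H = 0.409163 + 0.528225 + 0.490356 + 0.475034 = 1.902778

H = 1.9028 bits/symbol


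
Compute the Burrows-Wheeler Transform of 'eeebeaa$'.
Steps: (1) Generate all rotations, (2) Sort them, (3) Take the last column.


Rotations (sorted):
  0: $eeebeaa -> last char: a
  1: a$eeebea -> last char: a
  2: aa$eeebe -> last char: e
  3: beaa$eee -> last char: e
  4: eaa$eeeb -> last char: b
  5: ebeaa$ee -> last char: e
  6: eebeaa$e -> last char: e
  7: eeebeaa$ -> last char: $


BWT = aaeebee$


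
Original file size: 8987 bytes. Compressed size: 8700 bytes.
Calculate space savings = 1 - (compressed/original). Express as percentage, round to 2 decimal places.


ratio = compressed/original = 8700/8987 = 0.968065
savings = 1 - ratio = 1 - 0.968065 = 0.031935
as a percentage: 0.031935 * 100 = 3.19%

Space savings = 1 - 8700/8987 = 3.19%


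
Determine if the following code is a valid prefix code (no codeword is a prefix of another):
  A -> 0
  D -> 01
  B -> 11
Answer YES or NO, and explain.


Checking each pair (does one codeword prefix another?):
  A='0' vs D='01': prefix -- VIOLATION

NO -- this is NOT a valid prefix code. A (0) is a prefix of D (01).


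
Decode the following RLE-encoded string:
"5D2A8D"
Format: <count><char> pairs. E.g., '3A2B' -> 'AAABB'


Expanding each <count><char> pair:
  5D -> 'DDDDD'
  2A -> 'AA'
  8D -> 'DDDDDDDD'

Decoded = DDDDDAADDDDDDDD


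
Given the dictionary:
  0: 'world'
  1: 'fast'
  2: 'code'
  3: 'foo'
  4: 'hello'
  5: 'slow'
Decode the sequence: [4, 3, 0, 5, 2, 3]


Look up each index in the dictionary:
  4 -> 'hello'
  3 -> 'foo'
  0 -> 'world'
  5 -> 'slow'
  2 -> 'code'
  3 -> 'foo'

Decoded: "hello foo world slow code foo"


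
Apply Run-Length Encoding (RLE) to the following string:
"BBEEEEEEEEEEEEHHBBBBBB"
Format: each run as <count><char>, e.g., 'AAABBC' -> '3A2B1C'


Scanning runs left to right:
  i=0: run of 'B' x 2 -> '2B'
  i=2: run of 'E' x 12 -> '12E'
  i=14: run of 'H' x 2 -> '2H'
  i=16: run of 'B' x 6 -> '6B'

RLE = 2B12E2H6B


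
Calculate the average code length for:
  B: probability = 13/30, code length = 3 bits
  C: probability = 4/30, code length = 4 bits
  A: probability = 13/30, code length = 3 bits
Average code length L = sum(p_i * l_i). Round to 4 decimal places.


Weighted contributions p_i * l_i:
  B: (13/30) * 3 = 39/30
  C: (4/30) * 4 = 16/30
  A: (13/30) * 3 = 39/30
Sum = (39 + 16 + 39)/30 = 94/30

L = 94/30 = 3.1333 bits/symbol


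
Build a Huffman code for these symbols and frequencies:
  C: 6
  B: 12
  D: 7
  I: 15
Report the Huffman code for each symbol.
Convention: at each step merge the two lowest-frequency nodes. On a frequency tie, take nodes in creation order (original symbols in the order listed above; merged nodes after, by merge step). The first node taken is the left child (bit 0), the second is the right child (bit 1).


Huffman tree construction:
Step 1: Merge C(6) + D(7) = 13
Step 2: Merge B(12) + (C+D)(13) = 25
Step 3: Merge I(15) + (B+(C+D))(25) = 40
Read each symbol's code off the tree from the root (left child = 0, right child = 1).

Codes:
  C: 110 (length 3)
  B: 10 (length 2)
  D: 111 (length 3)
  I: 0 (length 1)
Average code length: 78/40 = 1.9500 bits/symbol


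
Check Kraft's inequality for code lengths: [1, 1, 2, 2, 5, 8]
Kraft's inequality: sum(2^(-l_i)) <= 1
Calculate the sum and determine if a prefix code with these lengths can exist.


Sum = 2^(-1) + 2^(-1) + 2^(-2) + 2^(-2) + 2^(-5) + 2^(-8)
    = 0.5 + 0.5 + 0.25 + 0.25 + 0.03125 + 0.00390625
    = 393/256 = 1.53515625
Since 1.53515625 > 1, Kraft's inequality is NOT satisfied.
A prefix code with these lengths CANNOT exist.

Kraft sum = 1.53515625. Not satisfied.


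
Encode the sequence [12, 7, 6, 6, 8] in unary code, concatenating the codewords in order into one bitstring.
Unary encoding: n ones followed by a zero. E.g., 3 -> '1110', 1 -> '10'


Encode each number as n ones followed by a terminating 0:
  12 -> 1111111111110 (13 bits)
  7 -> 11111110 (8 bits)
  6 -> 1111110 (7 bits)
  6 -> 1111110 (7 bits)
  8 -> 111111110 (9 bits)
Total length = 13 + 8 + 7 + 7 + 9 = 44 bits.

Unary([12, 7, 6, 6, 8]) = 11111111111101111111011111101111110111111110 (44 bits)


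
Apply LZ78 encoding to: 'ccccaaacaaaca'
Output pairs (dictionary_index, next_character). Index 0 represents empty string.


LZ78 encoding steps:
Dictionary: {0: ''}
Step 1: w='' (idx 0), next='c' -> output (0, 'c'), add 'c' as idx 1
Step 2: w='c' (idx 1), next='c' -> output (1, 'c'), add 'cc' as idx 2
Step 3: w='c' (idx 1), next='a' -> output (1, 'a'), add 'ca' as idx 3
Step 4: w='' (idx 0), next='a' -> output (0, 'a'), add 'a' as idx 4
Step 5: w='a' (idx 4), next='c' -> output (4, 'c'), add 'ac' as idx 5
Step 6: w='a' (idx 4), next='a' -> output (4, 'a'), add 'aa' as idx 6
Step 7: w='ac' (idx 5), next='a' -> output (5, 'a'), add 'aca' as idx 7


Encoded: [(0, 'c'), (1, 'c'), (1, 'a'), (0, 'a'), (4, 'c'), (4, 'a'), (5, 'a')]


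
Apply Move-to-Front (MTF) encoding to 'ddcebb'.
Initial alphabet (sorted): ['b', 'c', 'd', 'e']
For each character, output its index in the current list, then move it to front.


MTF encoding:
'd': index 2 in ['b', 'c', 'd', 'e'] -> ['d', 'b', 'c', 'e']
'd': index 0 in ['d', 'b', 'c', 'e'] -> ['d', 'b', 'c', 'e']
'c': index 2 in ['d', 'b', 'c', 'e'] -> ['c', 'd', 'b', 'e']
'e': index 3 in ['c', 'd', 'b', 'e'] -> ['e', 'c', 'd', 'b']
'b': index 3 in ['e', 'c', 'd', 'b'] -> ['b', 'e', 'c', 'd']
'b': index 0 in ['b', 'e', 'c', 'd'] -> ['b', 'e', 'c', 'd']


Output: [2, 0, 2, 3, 3, 0]


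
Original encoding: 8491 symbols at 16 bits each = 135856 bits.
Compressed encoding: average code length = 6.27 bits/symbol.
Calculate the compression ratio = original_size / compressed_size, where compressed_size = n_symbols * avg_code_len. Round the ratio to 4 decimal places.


original_size = n_symbols * orig_bits = 8491 * 16 = 135856 bits
compressed_size = n_symbols * avg_code_len = 8491 * 6.27 = 53238.57 bits
ratio = original_size / compressed_size = 135856 / 53238.57 = 2.5518

Compression ratio = 2.5518


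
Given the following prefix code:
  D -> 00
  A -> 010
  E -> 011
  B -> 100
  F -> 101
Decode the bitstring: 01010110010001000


Decoding step by step:
Bits 010 -> A
Bits 101 -> F
Bits 100 -> B
Bits 100 -> B
Bits 010 -> A
Bits 00 -> D


Decoded message: AFBBAD


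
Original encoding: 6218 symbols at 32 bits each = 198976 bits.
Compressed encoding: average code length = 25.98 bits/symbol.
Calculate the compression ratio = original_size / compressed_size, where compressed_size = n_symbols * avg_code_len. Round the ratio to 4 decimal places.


original_size = n_symbols * orig_bits = 6218 * 32 = 198976 bits
compressed_size = n_symbols * avg_code_len = 6218 * 25.98 = 161543.64 bits
ratio = original_size / compressed_size = 198976 / 161543.64 = 1.2317

Compression ratio = 1.2317


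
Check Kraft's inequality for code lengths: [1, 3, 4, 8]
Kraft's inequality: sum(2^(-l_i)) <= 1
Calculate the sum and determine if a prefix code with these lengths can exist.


Sum = 2^(-1) + 2^(-3) + 2^(-4) + 2^(-8)
    = 0.5 + 0.125 + 0.0625 + 0.00390625
    = 177/256 = 0.69140625
Since 0.69140625 <= 1, Kraft's inequality IS satisfied.
A prefix code with these lengths CAN exist.

Kraft sum = 0.69140625. Satisfied.


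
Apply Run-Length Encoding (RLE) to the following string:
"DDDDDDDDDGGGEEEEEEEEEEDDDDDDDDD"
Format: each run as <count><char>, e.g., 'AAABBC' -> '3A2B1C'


Scanning runs left to right:
  i=0: run of 'D' x 9 -> '9D'
  i=9: run of 'G' x 3 -> '3G'
  i=12: run of 'E' x 10 -> '10E'
  i=22: run of 'D' x 9 -> '9D'

RLE = 9D3G10E9D


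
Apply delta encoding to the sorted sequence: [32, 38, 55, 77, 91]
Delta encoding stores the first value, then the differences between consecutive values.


First value: 32
Deltas:
  38 - 32 = 6
  55 - 38 = 17
  77 - 55 = 22
  91 - 77 = 14


Delta encoded: [32, 6, 17, 22, 14]


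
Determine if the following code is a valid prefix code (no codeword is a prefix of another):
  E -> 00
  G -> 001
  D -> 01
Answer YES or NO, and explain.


Checking each pair (does one codeword prefix another?):
  E='00' vs G='001': prefix -- VIOLATION

NO -- this is NOT a valid prefix code. E (00) is a prefix of G (001).


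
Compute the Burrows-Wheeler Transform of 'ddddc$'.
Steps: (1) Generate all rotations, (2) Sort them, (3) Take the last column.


Rotations (sorted):
  0: $ddddc -> last char: c
  1: c$dddd -> last char: d
  2: dc$ddd -> last char: d
  3: ddc$dd -> last char: d
  4: dddc$d -> last char: d
  5: ddddc$ -> last char: $


BWT = cdddd$


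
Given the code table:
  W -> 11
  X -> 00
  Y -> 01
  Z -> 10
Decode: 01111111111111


Decoding:
01 -> Y
11 -> W
11 -> W
11 -> W
11 -> W
11 -> W
11 -> W


Result: YWWWWWW


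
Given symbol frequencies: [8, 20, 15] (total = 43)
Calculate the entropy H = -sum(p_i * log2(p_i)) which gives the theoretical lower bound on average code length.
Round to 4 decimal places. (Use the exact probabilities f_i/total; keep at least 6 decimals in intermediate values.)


Per-symbol terms -p_i * log2(p_i) with p_i = f_i/43:
  p = 8/43 = 0.186047: log2(p) = -2.426265, -p*log2(p) = 0.451398
  p = 20/43 = 0.465116: log2(p) = -1.104337, -p*log2(p) = 0.513645
  p = 15/43 = 0.348837: log2(p) = -1.519374, -p*log2(p) = 0.530014
H = 0.451398 + 0.513645 + 0.530014 = 1.495057

H = 1.4951 bits/symbol


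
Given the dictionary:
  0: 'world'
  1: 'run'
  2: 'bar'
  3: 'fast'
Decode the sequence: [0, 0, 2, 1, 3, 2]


Look up each index in the dictionary:
  0 -> 'world'
  0 -> 'world'
  2 -> 'bar'
  1 -> 'run'
  3 -> 'fast'
  2 -> 'bar'

Decoded: "world world bar run fast bar"


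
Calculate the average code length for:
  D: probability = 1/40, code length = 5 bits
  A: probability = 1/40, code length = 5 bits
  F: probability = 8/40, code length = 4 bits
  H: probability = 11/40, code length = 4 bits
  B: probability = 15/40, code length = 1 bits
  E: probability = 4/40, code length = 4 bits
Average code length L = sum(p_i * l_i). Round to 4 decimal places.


Weighted contributions p_i * l_i:
  D: (1/40) * 5 = 5/40
  A: (1/40) * 5 = 5/40
  F: (8/40) * 4 = 32/40
  H: (11/40) * 4 = 44/40
  B: (15/40) * 1 = 15/40
  E: (4/40) * 4 = 16/40
Sum = (5 + 5 + 32 + 44 + 15 + 16)/40 = 117/40

L = 117/40 = 2.9250 bits/symbol


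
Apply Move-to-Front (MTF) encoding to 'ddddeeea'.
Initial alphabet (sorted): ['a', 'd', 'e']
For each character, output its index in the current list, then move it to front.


MTF encoding:
'd': index 1 in ['a', 'd', 'e'] -> ['d', 'a', 'e']
'd': index 0 in ['d', 'a', 'e'] -> ['d', 'a', 'e']
'd': index 0 in ['d', 'a', 'e'] -> ['d', 'a', 'e']
'd': index 0 in ['d', 'a', 'e'] -> ['d', 'a', 'e']
'e': index 2 in ['d', 'a', 'e'] -> ['e', 'd', 'a']
'e': index 0 in ['e', 'd', 'a'] -> ['e', 'd', 'a']
'e': index 0 in ['e', 'd', 'a'] -> ['e', 'd', 'a']
'a': index 2 in ['e', 'd', 'a'] -> ['a', 'e', 'd']


Output: [1, 0, 0, 0, 2, 0, 0, 2]


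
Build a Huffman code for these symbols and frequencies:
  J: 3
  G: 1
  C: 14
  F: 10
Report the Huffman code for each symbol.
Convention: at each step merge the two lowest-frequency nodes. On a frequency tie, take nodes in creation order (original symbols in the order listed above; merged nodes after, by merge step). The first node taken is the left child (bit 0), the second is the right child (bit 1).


Huffman tree construction:
Step 1: Merge G(1) + J(3) = 4
Step 2: Merge (G+J)(4) + F(10) = 14
Step 3: Merge C(14) + ((G+J)+F)(14) = 28
Read each symbol's code off the tree from the root (left child = 0, right child = 1).

Codes:
  J: 101 (length 3)
  G: 100 (length 3)
  C: 0 (length 1)
  F: 11 (length 2)
Average code length: 46/28 = 1.6429 bits/symbol


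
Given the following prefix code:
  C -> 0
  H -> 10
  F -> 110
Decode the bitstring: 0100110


Decoding step by step:
Bits 0 -> C
Bits 10 -> H
Bits 0 -> C
Bits 110 -> F


Decoded message: CHCF


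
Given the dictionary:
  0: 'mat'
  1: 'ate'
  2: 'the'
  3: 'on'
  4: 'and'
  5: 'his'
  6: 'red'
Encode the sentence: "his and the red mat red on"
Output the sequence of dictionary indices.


Look up each word in the dictionary:
  'his' -> 5
  'and' -> 4
  'the' -> 2
  'red' -> 6
  'mat' -> 0
  'red' -> 6
  'on' -> 3

Encoded: [5, 4, 2, 6, 0, 6, 3]


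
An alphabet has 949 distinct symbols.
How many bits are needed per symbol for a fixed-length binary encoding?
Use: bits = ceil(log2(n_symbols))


log2(949) = 9.8903
Bracket: 2^9 = 512 < 949 <= 2^10 = 1024
So ceil(log2(949)) = 10

bits = ceil(log2(949)) = ceil(9.8903) = 10 bits


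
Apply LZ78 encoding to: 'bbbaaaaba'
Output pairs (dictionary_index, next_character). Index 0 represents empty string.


LZ78 encoding steps:
Dictionary: {0: ''}
Step 1: w='' (idx 0), next='b' -> output (0, 'b'), add 'b' as idx 1
Step 2: w='b' (idx 1), next='b' -> output (1, 'b'), add 'bb' as idx 2
Step 3: w='' (idx 0), next='a' -> output (0, 'a'), add 'a' as idx 3
Step 4: w='a' (idx 3), next='a' -> output (3, 'a'), add 'aa' as idx 4
Step 5: w='a' (idx 3), next='b' -> output (3, 'b'), add 'ab' as idx 5
Step 6: w='a' (idx 3), end of input -> output (3, '')


Encoded: [(0, 'b'), (1, 'b'), (0, 'a'), (3, 'a'), (3, 'b'), (3, '')]


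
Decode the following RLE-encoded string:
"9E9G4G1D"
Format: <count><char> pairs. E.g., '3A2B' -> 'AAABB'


Expanding each <count><char> pair:
  9E -> 'EEEEEEEEE'
  9G -> 'GGGGGGGGG'
  4G -> 'GGGG'
  1D -> 'D'

Decoded = EEEEEEEEEGGGGGGGGGGGGGD


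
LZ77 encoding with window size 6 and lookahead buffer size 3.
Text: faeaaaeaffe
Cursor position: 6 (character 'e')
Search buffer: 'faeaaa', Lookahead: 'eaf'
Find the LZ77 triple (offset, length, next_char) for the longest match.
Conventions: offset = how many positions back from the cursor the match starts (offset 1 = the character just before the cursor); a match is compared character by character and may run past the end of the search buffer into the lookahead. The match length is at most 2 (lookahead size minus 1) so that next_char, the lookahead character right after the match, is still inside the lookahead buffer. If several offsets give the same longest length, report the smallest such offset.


Try each offset into the search buffer:
  offset=1 (pos 5, char 'a'): match length 0
  offset=2 (pos 4, char 'a'): match length 0
  offset=3 (pos 3, char 'a'): match length 0
  offset=4 (pos 2, char 'e'): match length 2
  offset=5 (pos 1, char 'a'): match length 0
  offset=6 (pos 0, char 'f'): match length 0
Longest match has length 2 at offset 4.
next_char = character at position 6 + 2 = 8 -> 'f'

Best match: offset=4, length=2 (matching 'ea' starting at position 2)
LZ77 triple: (4, 2, 'f')


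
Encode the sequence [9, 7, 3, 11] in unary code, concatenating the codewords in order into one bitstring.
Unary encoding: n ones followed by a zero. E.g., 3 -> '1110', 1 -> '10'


Encode each number as n ones followed by a terminating 0:
  9 -> 1111111110 (10 bits)
  7 -> 11111110 (8 bits)
  3 -> 1110 (4 bits)
  11 -> 111111111110 (12 bits)
Total length = 10 + 8 + 4 + 12 = 34 bits.

Unary([9, 7, 3, 11]) = 1111111110111111101110111111111110 (34 bits)


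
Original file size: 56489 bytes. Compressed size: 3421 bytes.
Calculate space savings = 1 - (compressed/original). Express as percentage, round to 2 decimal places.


ratio = compressed/original = 3421/56489 = 0.06056
savings = 1 - ratio = 1 - 0.06056 = 0.93944
as a percentage: 0.93944 * 100 = 93.94%

Space savings = 1 - 3421/56489 = 93.94%


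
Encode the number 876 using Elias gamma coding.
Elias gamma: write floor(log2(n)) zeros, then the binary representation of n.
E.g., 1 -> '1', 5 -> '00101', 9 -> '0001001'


num_bits = floor(log2(876)) + 1 = 10
leading_zeros = num_bits - 1 = 9
binary(876) = 1101101100

Elias gamma(876) = '000000000' + '1101101100' = 0000000001101101100 (19 bits)


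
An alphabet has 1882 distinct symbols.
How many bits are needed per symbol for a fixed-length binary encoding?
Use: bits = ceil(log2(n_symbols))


log2(1882) = 10.8781
Bracket: 2^10 = 1024 < 1882 <= 2^11 = 2048
So ceil(log2(1882)) = 11

bits = ceil(log2(1882)) = ceil(10.8781) = 11 bits


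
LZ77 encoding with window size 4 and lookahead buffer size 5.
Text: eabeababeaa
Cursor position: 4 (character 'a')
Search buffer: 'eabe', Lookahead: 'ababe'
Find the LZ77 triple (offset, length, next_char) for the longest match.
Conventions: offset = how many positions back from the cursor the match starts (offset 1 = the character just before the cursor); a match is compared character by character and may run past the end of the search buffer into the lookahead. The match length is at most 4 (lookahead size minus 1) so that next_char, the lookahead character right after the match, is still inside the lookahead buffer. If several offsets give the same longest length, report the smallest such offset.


Try each offset into the search buffer:
  offset=1 (pos 3, char 'e'): match length 0
  offset=2 (pos 2, char 'b'): match length 0
  offset=3 (pos 1, char 'a'): match length 2
  offset=4 (pos 0, char 'e'): match length 0
Longest match has length 2 at offset 3.
next_char = character at position 4 + 2 = 6 -> 'a'

Best match: offset=3, length=2 (matching 'ab' starting at position 1)
LZ77 triple: (3, 2, 'a')


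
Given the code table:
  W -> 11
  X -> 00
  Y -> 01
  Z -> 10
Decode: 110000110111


Decoding:
11 -> W
00 -> X
00 -> X
11 -> W
01 -> Y
11 -> W


Result: WXXWYW


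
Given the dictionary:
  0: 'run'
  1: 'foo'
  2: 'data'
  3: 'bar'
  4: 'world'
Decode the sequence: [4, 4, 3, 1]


Look up each index in the dictionary:
  4 -> 'world'
  4 -> 'world'
  3 -> 'bar'
  1 -> 'foo'

Decoded: "world world bar foo"


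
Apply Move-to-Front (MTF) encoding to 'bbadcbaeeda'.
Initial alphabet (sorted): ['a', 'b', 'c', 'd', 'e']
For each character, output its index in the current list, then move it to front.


MTF encoding:
'b': index 1 in ['a', 'b', 'c', 'd', 'e'] -> ['b', 'a', 'c', 'd', 'e']
'b': index 0 in ['b', 'a', 'c', 'd', 'e'] -> ['b', 'a', 'c', 'd', 'e']
'a': index 1 in ['b', 'a', 'c', 'd', 'e'] -> ['a', 'b', 'c', 'd', 'e']
'd': index 3 in ['a', 'b', 'c', 'd', 'e'] -> ['d', 'a', 'b', 'c', 'e']
'c': index 3 in ['d', 'a', 'b', 'c', 'e'] -> ['c', 'd', 'a', 'b', 'e']
'b': index 3 in ['c', 'd', 'a', 'b', 'e'] -> ['b', 'c', 'd', 'a', 'e']
'a': index 3 in ['b', 'c', 'd', 'a', 'e'] -> ['a', 'b', 'c', 'd', 'e']
'e': index 4 in ['a', 'b', 'c', 'd', 'e'] -> ['e', 'a', 'b', 'c', 'd']
'e': index 0 in ['e', 'a', 'b', 'c', 'd'] -> ['e', 'a', 'b', 'c', 'd']
'd': index 4 in ['e', 'a', 'b', 'c', 'd'] -> ['d', 'e', 'a', 'b', 'c']
'a': index 2 in ['d', 'e', 'a', 'b', 'c'] -> ['a', 'd', 'e', 'b', 'c']


Output: [1, 0, 1, 3, 3, 3, 3, 4, 0, 4, 2]


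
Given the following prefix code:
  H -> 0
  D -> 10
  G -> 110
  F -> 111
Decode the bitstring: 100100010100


Decoding step by step:
Bits 10 -> D
Bits 0 -> H
Bits 10 -> D
Bits 0 -> H
Bits 0 -> H
Bits 10 -> D
Bits 10 -> D
Bits 0 -> H


Decoded message: DHDHHDDH


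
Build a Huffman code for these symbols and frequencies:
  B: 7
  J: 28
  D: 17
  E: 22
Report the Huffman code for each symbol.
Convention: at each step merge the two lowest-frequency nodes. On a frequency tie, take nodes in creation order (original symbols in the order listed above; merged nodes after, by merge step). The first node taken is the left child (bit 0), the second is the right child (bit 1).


Huffman tree construction:
Step 1: Merge B(7) + D(17) = 24
Step 2: Merge E(22) + (B+D)(24) = 46
Step 3: Merge J(28) + (E+(B+D))(46) = 74
Read each symbol's code off the tree from the root (left child = 0, right child = 1).

Codes:
  B: 110 (length 3)
  J: 0 (length 1)
  D: 111 (length 3)
  E: 10 (length 2)
Average code length: 144/74 = 1.9459 bits/symbol


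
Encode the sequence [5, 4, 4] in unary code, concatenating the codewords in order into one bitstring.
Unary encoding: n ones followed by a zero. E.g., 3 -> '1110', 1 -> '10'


Encode each number as n ones followed by a terminating 0:
  5 -> 111110 (6 bits)
  4 -> 11110 (5 bits)
  4 -> 11110 (5 bits)
Total length = 6 + 5 + 5 = 16 bits.

Unary([5, 4, 4]) = 1111101111011110 (16 bits)


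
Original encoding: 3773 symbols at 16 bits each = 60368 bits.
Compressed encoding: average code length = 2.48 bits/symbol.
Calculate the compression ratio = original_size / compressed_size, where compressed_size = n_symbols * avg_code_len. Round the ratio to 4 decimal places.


original_size = n_symbols * orig_bits = 3773 * 16 = 60368 bits
compressed_size = n_symbols * avg_code_len = 3773 * 2.48 = 9357.04 bits
ratio = original_size / compressed_size = 60368 / 9357.04 = 6.4516

Compression ratio = 6.4516
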